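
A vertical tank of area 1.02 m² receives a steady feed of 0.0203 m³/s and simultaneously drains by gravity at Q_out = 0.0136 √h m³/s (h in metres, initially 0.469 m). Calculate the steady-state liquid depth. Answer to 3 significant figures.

A dh/dt = Q_in − 0.0136 √h. Steady state requires inflow = outflow:
Q_in = 0.0136 √h_ss ⇒ √h_ss = 0.0203/0.0136 = 1.4926.
h_ss = 1.4926² = 2.2280 m. (Since h₀ = 0.469 m < h_ss, the level will rise toward this value.)

2.23 m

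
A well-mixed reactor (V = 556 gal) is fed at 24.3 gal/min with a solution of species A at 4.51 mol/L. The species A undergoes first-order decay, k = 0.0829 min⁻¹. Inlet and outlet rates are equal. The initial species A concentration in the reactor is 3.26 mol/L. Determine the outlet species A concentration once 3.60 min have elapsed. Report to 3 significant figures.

2.64 mol/L

Accumulation = in − out − consumed: V dC/dt = Q C_in − Q C − k V C.
dC/dt = (Q/V) C_in − (Q/V + k) C; effective rate a = Q/V + k = 0.043705 + 0.0829 = 0.12661 min⁻¹.
C_ss = Q C_in/(Q + kV) = 1.5569 mol/L; C(t) = C_ss + (C₀ − C_ss) e^(−a t).
C(3.60) = 1.5569 + (1.7031)·e^(−0.12661·3.60) = 1.5569 + (1.7031)·0.63395 = 2.6366 mol/L.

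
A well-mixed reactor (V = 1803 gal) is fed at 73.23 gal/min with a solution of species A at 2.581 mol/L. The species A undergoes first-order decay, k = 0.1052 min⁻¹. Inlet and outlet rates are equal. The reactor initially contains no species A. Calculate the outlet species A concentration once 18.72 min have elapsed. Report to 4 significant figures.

0.6720 mol/L

Accumulation = in − out − consumed: V dC/dt = Q C_in − Q C − k V C.
dC/dt = (Q/V) C_in − (Q/V + k) C; effective rate a = Q/V + k = 0.0406156 + 0.1052 = 0.145816 min⁻¹.
C_ss = Q C_in/(Q + kV) = 0.718914 mol/L; C(t) = C_ss + (C₀ − C_ss) e^(−a t).
C(18.72) = 0.718914 + (-0.718914)·e^(−0.145816·18.72) = 0.718914 + (-0.718914)·0.0652409 = 0.672012 mol/L.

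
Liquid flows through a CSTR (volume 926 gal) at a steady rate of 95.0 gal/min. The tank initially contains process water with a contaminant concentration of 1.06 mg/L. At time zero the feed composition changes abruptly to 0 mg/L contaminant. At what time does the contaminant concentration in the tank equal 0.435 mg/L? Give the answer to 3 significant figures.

8.68 min

Mass balance on the solute (V constant): V dC/dt = Q(C_in − C), so τ = V/Q = 9.7474 min.
C(t) = C_in + (C₀ − C_in) e^(−t/τ). Set C = 0.435 and solve for t:
e^(−t/τ) = (C − C_in)/(C₀ − C_in) = (0.435 − 0)/(1.06 − 0) = 0.41038
t = −τ ln(…) = 9.7474 × 0.89068 = 8.6818 min.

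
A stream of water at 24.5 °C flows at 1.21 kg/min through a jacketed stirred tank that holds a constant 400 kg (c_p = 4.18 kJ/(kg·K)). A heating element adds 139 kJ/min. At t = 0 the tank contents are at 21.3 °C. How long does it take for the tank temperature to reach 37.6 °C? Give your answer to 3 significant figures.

M c_p dT/dt = ṁ c_p (T_in − T) + Q̇.
τ = M/ṁ = 330.58 min; T_ss = T_in + Q̇/(ṁ c_p) = 51.982 °C.
T(t) = T_ss + (T₀ − T_ss) e^(−t/τ). Set T = 37.6:
e^(−t/τ) = (37.6 − 51.982)/(21.3 − 51.982) = 0.46875
t = −330.58 · ln(0.46875) = 250.48 min.

250 min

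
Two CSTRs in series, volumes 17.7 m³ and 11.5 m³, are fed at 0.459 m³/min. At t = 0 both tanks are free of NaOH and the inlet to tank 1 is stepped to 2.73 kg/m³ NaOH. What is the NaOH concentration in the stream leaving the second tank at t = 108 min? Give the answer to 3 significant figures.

Each tank obeys Vᵢ dCᵢ/dt = Q(Cᵢ₋₁ − Cᵢ), so τᵢ = Vᵢ/Q.
τ₁ = 17.7/0.459 = 38.562 min; τ₂ = 11.5/0.459 = 25.054 min.
Solving the cascade with C₁(0)=C₂(0)=0 gives C₂(t) = C_in[1 − (τ₁ e^(−t/τ₁) − τ₂ e^(−t/τ₂))/(τ₁ − τ₂)].
At t = 108: e^(−t/τ₁) = 0.060769, e^(−t/τ₂) = 0.013425.
C₂ = 2.73·[1 − (38.562·0.060769 − 25.054·0.013425)/(13.508)] = 2.73·0.85142 = 2.3244 kg/m³.

2.32 kg/m³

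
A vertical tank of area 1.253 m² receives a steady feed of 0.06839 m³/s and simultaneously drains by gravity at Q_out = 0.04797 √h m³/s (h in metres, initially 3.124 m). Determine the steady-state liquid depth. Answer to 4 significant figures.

A dh/dt = Q_in − 0.04797 √h. Steady state requires inflow = outflow:
Q_in = 0.04797 √h_ss ⇒ √h_ss = 0.06839/0.04797 = 1.42568.
h_ss = 1.42568² = 2.03257 m. (Since h₀ = 3.124 m > h_ss, the level will fall toward this value.)

2.033 m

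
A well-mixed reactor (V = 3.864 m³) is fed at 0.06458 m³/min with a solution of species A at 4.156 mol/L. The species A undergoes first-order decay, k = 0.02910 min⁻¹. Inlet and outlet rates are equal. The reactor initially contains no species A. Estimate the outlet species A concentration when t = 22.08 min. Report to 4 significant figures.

V dC/dt = Q(C_in − C) − k V C.
This is linear with rate a = Q/V + k = 0.0458133 min⁻¹.
C_ss = Q C_in/(Q + kV) = 1.51616 mol/L; C(t) = C_ss + (C₀ − C_ss) e^(−a t).
C(22.08) = 1.51616 + (-1.51616)·e^(−0.0458133·22.08) = 1.51616 + (-1.51616)·0.363652 = 0.964805 mol/L.

0.9648 mol/L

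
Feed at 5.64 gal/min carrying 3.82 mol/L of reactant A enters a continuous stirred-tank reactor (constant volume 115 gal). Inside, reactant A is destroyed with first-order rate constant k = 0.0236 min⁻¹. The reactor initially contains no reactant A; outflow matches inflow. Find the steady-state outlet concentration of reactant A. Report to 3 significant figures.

Species balance: V dC/dt = Q C_in − Q C − k V C.
Steady state (dC/dt = 0): C_ss = Q C_in/(Q + kV) = C_in/(1 + kV/Q).
C_ss = 5.64·3.82/(5.64 + 0.0236·115) = 21.545/8.3540 = 2.5790 mol/L.

2.58 mol/L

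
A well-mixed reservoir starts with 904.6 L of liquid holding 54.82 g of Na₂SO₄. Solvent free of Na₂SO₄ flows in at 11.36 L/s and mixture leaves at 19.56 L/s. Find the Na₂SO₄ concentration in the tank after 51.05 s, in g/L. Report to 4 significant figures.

Let m(t) be the amount of Na₂SO₄. Volume: V(t) = V₀ + (Q_in − Q_out) t = 904.6 − 8.20000 t; V(51.05) = 485.990 L.
Species balance (pure solvent in): dm/dt = −Q_out · m/V(t).
Separate: dm/m = −Q_out dt/V(t) ⇒ ln(m/m₀) = −(Q_out/(Q_in−Q_out)) ln(V/V₀).
m = m₀ (V₀/V)^(Q_out/(Q_in−Q_out)) = 54.82 × (904.6/485.990)^(-2.38537) = 12.4537 g.
C = m/V = 12.4537/485.990 = 0.0256254 g/L.

0.02563 g/L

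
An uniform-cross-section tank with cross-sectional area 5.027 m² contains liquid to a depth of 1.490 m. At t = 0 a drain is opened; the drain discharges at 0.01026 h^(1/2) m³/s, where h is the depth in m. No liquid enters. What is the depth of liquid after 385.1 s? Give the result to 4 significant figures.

Volume balance on the tank: A dh/dt = −0.01026 √h.
∫ h^(−1/2) dh = −(0.01026/A) ∫ dt, giving 2√h = 2√h₀ − (0.01026/A) t.
√h = √1.490 − 0.01026·385.1/(2·5.027) = 1.22066 − 0.392990 = 0.827665.
h = 0.827665² = 0.685030 m.

0.6850 m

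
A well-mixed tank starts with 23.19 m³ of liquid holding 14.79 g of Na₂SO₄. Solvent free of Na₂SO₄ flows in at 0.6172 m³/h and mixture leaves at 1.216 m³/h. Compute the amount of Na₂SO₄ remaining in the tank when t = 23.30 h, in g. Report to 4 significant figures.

Total volume: dV/dt = Q_in − Q_out = -0.598800 m³/h, so V(t) = 23.19 − 0.598800 t and V(23.30) = 9.23796 m³.
Solute balance: dm/dt = 0 − Q_out C = −Q_out m/V(t).
dm/m = −Q_out dt/(V₀ − 0.598800 t); integrating gives ln(m/m₀) = −(Q_out/(Q_in−Q_out)) ln(V/V₀).
m = m₀ (V₀/V)^(Q_out/(Q_in−Q_out)) = 14.79 × (23.19/9.23796)^(-2.03073) = 2.28158 g.

2.282 g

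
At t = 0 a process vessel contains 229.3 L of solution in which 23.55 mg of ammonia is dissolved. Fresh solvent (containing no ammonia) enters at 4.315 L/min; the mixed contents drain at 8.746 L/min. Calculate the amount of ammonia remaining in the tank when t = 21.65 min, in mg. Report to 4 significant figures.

8.081 mg

Total volume: dV/dt = Q_in − Q_out = -4.43100 L/min, so V(t) = 229.3 − 4.43100 t and V(21.65) = 133.369 L.
Species balance (pure solvent in): dm/dt = −Q_out · m/V(t).
Separate: dm/m = −Q_out dt/V(t) ⇒ ln(m/m₀) = −(Q_out/(Q_in−Q_out)) ln(V/V₀).
m = m₀ (V₀/V)^(Q_out/(Q_in−Q_out)) = 23.55 × (229.3/133.369)^(-1.97382) = 8.08077 mg.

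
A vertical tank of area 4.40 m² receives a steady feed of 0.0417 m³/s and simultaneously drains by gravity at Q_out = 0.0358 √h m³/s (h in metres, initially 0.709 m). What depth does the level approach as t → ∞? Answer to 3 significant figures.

1.36 m

Level balance: A dh/dt = 0.0417 − 0.0358 √h. Setting dh/dt = 0:
Q_in = 0.0358 √h_ss ⇒ √h_ss = 0.0417/0.0358 = 1.1648.
h_ss = 1.1648² = 1.3568 m. (Since h₀ = 0.709 m < h_ss, the level will rise toward this value.)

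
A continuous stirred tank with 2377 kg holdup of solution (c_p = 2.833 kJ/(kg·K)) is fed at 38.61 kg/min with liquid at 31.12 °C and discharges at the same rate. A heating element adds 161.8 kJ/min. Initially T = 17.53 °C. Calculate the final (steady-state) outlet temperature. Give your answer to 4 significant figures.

Unsteady energy balance on the tank contents: M c_p dT/dt = ṁ c_p (T_in − T) + 161.8.
At steady state dT/dt = 0 ⇒ T_ss = T_in + Q̇/(ṁ c_p) = 31.12 + 161.8/(38.61·2.833) = 32.5992 °C.

32.60 °C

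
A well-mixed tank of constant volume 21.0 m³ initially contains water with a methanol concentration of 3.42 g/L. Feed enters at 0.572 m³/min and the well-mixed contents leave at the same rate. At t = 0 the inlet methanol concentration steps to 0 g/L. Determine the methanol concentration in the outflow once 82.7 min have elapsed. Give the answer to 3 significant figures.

Species balance on the tank: V dC/dt = Q(C_in − C).
So dC/dt = (C_in − C)/τ with τ = V/Q = 21.0/0.572 = 36.713 min.
This is linear first-order; C(t) = C_in + (C₀ − C_in) e^(−t/τ).
C(82.7) = 0 + (3.42 − 0)·e^(−82.7/36.713) = 0 + (3.4200)·0.10513 = 0.35953 g/L.

0.360 g/L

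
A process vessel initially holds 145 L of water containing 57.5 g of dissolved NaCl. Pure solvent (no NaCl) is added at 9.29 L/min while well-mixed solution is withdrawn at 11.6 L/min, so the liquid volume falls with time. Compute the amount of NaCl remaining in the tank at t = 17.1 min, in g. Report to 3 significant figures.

Let m(t) be the amount of NaCl. Volume: V(t) = V₀ + (Q_in − Q_out) t = 145 − 2.3100 t; V(17.1) = 105.50 L.
Species balance (pure solvent in): dm/dt = −Q_out · m/V(t).
Separate: dm/m = −Q_out dt/V(t) ⇒ ln(m/m₀) = −(Q_out/(Q_in−Q_out)) ln(V/V₀).
m = m₀ (V₀/V)^(Q_out/(Q_in−Q_out)) = 57.5 × (145/105.50)^(-5.0216) = 11.643 g.

11.6 g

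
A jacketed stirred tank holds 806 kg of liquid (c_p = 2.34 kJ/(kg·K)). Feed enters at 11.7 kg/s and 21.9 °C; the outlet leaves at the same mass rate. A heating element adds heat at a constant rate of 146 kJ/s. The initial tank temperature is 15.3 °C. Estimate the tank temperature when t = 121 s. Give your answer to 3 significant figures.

25.2 °C

M c_p dT/dt = ṁ c_p (T_in − T) + Q̇.
τ = M/ṁ = 68.889 s; T_ss = T_in + Q̇/(ṁ c_p) = 21.9 + 146/(11.7·2.34) = 27.233 °C.
Solution: T(t) = T_ss + (T₀ − T_ss) e^(−t/τ).
T(121) = 27.233 + (-11.933)·e^(−121/68.889) = 27.233 + (-11.933)·0.17266 = 25.172 °C.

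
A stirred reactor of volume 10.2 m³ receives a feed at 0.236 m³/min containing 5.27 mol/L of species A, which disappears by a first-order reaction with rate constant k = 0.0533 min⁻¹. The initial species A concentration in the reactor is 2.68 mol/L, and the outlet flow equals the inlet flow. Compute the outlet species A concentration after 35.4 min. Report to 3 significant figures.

1.67 mol/L

Species balance: V dC/dt = Q C_in − Q C − k V C.
dC/dt = (Q/V) C_in − (Q/V + k) C; effective rate a = Q/V + k = 0.023137 + 0.0533 = 0.076437 min⁻¹.
C_ss = Q C_in/(Q + kV) = 1.5952 mol/L; C(t) = C_ss + (C₀ − C_ss) e^(−a t).
C(35.4) = 1.5952 + (1.0848)·e^(−0.076437·35.4) = 1.5952 + (1.0848)·0.066812 = 1.6677 mol/L.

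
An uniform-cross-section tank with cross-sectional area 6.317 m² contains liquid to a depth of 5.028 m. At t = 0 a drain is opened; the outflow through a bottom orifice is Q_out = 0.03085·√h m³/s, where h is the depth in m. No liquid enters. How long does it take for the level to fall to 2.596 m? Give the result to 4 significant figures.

A dh/dt = −Q_out = −0.03085 √h.
Separate and integrate: 2(√h − √h₀) = −(0.03085/A) t.
t = 2A(√h₀ − √h)/0.03085 = 2·6.317·(√5.028 − √2.596)/0.03085
  = 12.6340 × (2.24232 − 1.61121) / 0.03085 = 258.458 s.

258.5 s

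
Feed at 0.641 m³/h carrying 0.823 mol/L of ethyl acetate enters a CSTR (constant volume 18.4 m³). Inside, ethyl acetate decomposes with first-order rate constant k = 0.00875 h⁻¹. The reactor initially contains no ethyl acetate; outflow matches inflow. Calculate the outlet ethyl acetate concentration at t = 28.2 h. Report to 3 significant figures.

0.465 mol/L

Species balance: V dC/dt = Q C_in − Q C − k V C.
dC/dt = (Q/V) C_in − (Q/V + k) C; effective rate a = Q/V + k = 0.034837 + 0.00875 = 0.043587 h⁻¹.
C_ss = Q C_in/(Q + kV) = 0.65778 mol/L; C(t) = C_ss + (C₀ − C_ss) e^(−a t).
C(28.2) = 0.65778 + (-0.65778)·e^(−0.043587·28.2) = 0.65778 + (-0.65778)·0.29254 = 0.46536 mol/L.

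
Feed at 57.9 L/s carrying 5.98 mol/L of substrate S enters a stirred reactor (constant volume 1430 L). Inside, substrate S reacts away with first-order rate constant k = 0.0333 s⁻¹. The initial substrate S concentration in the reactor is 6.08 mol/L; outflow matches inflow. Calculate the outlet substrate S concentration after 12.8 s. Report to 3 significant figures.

4.37 mol/L

Accumulation = in − out − consumed: V dC/dt = Q C_in − Q C − k V C.
dC/dt = (Q/V) C_in − (Q/V + k) C; effective rate a = Q/V + k = 0.040490 + 0.0333 = 0.073790 s⁻¹.
C_ss = Q C_in/(Q + kV) = 3.2813 mol/L; C(t) = C_ss + (C₀ − C_ss) e^(−a t).
C(12.8) = 3.2813 + (2.7987)·e^(−0.073790·12.8) = 3.2813 + (2.7987)·0.38887 = 4.3696 mol/L.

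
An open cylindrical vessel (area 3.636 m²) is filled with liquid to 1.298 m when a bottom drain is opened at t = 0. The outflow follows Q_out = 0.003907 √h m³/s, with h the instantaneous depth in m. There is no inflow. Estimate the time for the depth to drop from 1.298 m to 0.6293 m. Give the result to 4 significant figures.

644.0 s

A dh/dt = −Q_out = −0.003907 √h.
∫ h^(−1/2) dh = −(0.003907/A) ∫ dt, giving 2√h = 2√h₀ − (0.003907/A) t.
t = 2A(√h₀ − √h)/0.003907 = 2·3.636·(√1.298 − √0.6293)/0.003907
  = 7.27200 × (1.13930 − 0.793284) / 0.003907 = 644.027 s.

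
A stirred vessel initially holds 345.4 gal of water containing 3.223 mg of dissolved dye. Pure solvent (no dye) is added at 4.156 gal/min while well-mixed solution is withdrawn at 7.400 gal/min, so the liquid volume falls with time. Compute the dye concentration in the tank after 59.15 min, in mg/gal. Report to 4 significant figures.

0.003302 mg/gal

Total volume: dV/dt = Q_in − Q_out = -3.24400 gal/min, so V(t) = 345.4 − 3.24400 t and V(59.15) = 153.517 gal.
No dye enters, so dm/dt = −Q_out · (m/V).
dm/m = −Q_out dt/(V₀ − 3.24400 t); integrating gives ln(m/m₀) = −(Q_out/(Q_in−Q_out)) ln(V/V₀).
m = m₀ (V₀/V)^(Q_out/(Q_in−Q_out)) = 3.223 × (345.4/153.517)^(-2.28113) = 0.506903 mg.
C = m/V = 0.506903/153.517 = 0.00330193 mg/gal.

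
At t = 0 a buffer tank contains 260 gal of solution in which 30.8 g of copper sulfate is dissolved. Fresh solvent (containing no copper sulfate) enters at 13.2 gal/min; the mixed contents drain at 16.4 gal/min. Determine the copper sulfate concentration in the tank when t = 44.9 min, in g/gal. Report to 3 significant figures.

Let m(t) be the amount of copper sulfate. Volume: V(t) = V₀ + (Q_in − Q_out) t = 260 − 3.2000 t; V(44.9) = 116.32 gal.
Solute balance: dm/dt = 0 − Q_out C = −Q_out m/V(t).
dm/m = −Q_out dt/(V₀ − 3.2000 t); integrating gives ln(m/m₀) = −(Q_out/(Q_in−Q_out)) ln(V/V₀).
m = m₀ (V₀/V)^(Q_out/(Q_in−Q_out)) = 30.8 × (260/116.32)^(-5.1250) = 0.49922 g.
C = m/V = 0.49922/116.32 = 0.0042918 g/gal.

0.00429 g/gal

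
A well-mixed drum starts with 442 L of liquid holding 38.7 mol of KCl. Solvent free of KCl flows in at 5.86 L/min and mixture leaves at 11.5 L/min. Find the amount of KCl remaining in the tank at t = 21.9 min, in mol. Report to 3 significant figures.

19.8 mol

Let m(t) be the amount of KCl. Volume: V(t) = V₀ + (Q_in − Q_out) t = 442 − 5.6400 t; V(21.9) = 318.48 L.
Solute balance: dm/dt = 0 − Q_out C = −Q_out m/V(t).
dm/m = −Q_out dt/(V₀ − 5.6400 t); integrating gives ln(m/m₀) = −(Q_out/(Q_in−Q_out)) ln(V/V₀).
m = m₀ (V₀/V)^(Q_out/(Q_in−Q_out)) = 38.7 × (442/318.48)^(-2.0390) = 19.838 mol.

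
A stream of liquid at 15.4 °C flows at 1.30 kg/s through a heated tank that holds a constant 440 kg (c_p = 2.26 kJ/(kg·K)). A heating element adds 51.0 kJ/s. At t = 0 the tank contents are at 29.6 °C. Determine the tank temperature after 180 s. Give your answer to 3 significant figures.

Heat balance on the well-mixed liquid: M c_p dT/dt = ṁ c_p (T_in − T) + 51.0.
Rearrange: dT/dt = (T_ss − T)/τ with τ = M/ṁ = 338.46 s and T_ss = T_in + Q̇/(ṁ c_p) = 32.759 °C.
Integrating: T(t) = T_ss + (T₀ − T_ss) e^(−t/τ).
T(180) = 32.759 + (-3.1587)·e^(−180/338.46) = 32.759 + (-3.1587)·0.58754 = 30.903 °C.

30.9 °C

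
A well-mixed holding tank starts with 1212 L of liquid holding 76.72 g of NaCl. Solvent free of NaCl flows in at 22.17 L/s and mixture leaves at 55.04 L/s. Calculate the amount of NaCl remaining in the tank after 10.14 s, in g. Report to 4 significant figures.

Let m(t) be the amount of NaCl. Volume: V(t) = V₀ + (Q_in − Q_out) t = 1212 − 32.8700 t; V(10.14) = 878.698 L.
No NaCl enters, so dm/dt = −Q_out · (m/V).
Separate: dm/m = −Q_out dt/V(t) ⇒ ln(m/m₀) = −(Q_out/(Q_in−Q_out)) ln(V/V₀).
m = m₀ (V₀/V)^(Q_out/(Q_in−Q_out)) = 76.72 × (1212/878.698)^(-1.67448) = 44.7761 g.

44.78 g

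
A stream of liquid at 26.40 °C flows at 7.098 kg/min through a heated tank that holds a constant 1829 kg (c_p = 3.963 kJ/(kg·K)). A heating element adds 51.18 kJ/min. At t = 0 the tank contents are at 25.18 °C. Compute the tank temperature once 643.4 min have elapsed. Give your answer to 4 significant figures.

M c_p dT/dt = ṁ c_p (T_in − T) + Q̇.
τ = M/ṁ = 257.678 min; T_ss = T_in + Q̇/(ṁ c_p) = 26.40 + 51.18/(7.098·3.963) = 28.2195 °C.
This is linear first-order; T(t) = T_ss + (T₀ − T_ss) e^(−t/τ).
T(643.4) = 28.2195 + (-3.03945)·e^(−643.4/257.678) = 28.2195 + (-3.03945)·0.0823388 = 27.9692 °C.

27.97 °C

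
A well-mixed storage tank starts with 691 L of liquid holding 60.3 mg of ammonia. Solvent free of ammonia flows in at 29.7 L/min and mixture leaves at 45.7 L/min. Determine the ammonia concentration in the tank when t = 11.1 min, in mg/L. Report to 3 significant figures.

0.0503 mg/L

Let m(t) be the amount of ammonia. Volume: V(t) = V₀ + (Q_in − Q_out) t = 691 − 16.000 t; V(11.1) = 513.40 L.
Species balance (pure solvent in): dm/dt = −Q_out · m/V(t).
Separate: dm/m = −Q_out dt/V(t) ⇒ ln(m/m₀) = −(Q_out/(Q_in−Q_out)) ln(V/V₀).
m = m₀ (V₀/V)^(Q_out/(Q_in−Q_out)) = 60.3 × (691/513.40)^(-2.8562) = 25.811 mg.
C = m/V = 25.811/513.40 = 0.050274 mg/L.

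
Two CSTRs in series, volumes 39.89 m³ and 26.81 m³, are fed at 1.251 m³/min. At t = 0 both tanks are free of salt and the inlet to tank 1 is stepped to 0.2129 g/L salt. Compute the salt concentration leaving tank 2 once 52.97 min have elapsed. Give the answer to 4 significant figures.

0.1264 g/L

Each tank obeys Vᵢ dCᵢ/dt = Q(Cᵢ₋₁ − Cᵢ), so τᵢ = Vᵢ/Q.
τ₁ = 39.89/1.251 = 31.8865 min; τ₂ = 26.81/1.251 = 21.4309 min.
Tank 1: C₁ = C_in(1 − e^(−t/τ₁)). Tank 2 (τ₁ ≠ τ₂): C₂ = C_in[1 − (τ₁ e^(−t/τ₁) − τ₂ e^(−t/τ₂))/(τ₁ − τ₂)].
At t = 52.97: e^(−t/τ₁) = 0.189910, e^(−t/τ₂) = 0.0844437.
C₂ = 0.2129·[1 − (31.8865·0.189910 − 21.4309·0.0844437)/(10.4556)] = 0.2129·0.593916 = 0.126445 g/L.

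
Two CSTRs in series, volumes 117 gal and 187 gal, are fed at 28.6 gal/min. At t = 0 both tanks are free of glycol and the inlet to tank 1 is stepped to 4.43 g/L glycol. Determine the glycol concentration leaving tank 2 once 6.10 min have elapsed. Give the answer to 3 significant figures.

Species balance on tank i: dCᵢ/dt = (Cᵢ₋₁ − Cᵢ)/τᵢ with τᵢ = Vᵢ/Q.
τ₁ = 117/28.6 = 4.0909 min; τ₂ = 187/28.6 = 6.5385 min.
Solving the cascade with C₁(0)=C₂(0)=0 gives C₂(t) = C_in[1 − (τ₁ e^(−t/τ₁) − τ₂ e^(−t/τ₂))/(τ₁ − τ₂)].
At t = 6.10: e^(−t/τ₁) = 0.22512, e^(−t/τ₂) = 0.39339.
C₂ = 4.43·[1 − (4.0909·0.22512 − 6.5385·0.39339)/(-2.4476)] = 4.43·0.32535 = 1.4413 g/L.

1.44 g/L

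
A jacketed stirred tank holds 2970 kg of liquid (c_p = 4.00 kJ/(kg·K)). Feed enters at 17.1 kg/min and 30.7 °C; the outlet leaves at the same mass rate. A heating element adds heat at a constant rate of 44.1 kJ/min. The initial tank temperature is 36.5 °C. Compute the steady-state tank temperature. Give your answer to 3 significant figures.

M c_p dT/dt = ṁ c_p (T_in − T) + Q̇.
At steady state dT/dt = 0 ⇒ T_ss = T_in + Q̇/(ṁ c_p) = 30.7 + 44.1/(17.1·4.00) = 31.345 °C.

31.3 °C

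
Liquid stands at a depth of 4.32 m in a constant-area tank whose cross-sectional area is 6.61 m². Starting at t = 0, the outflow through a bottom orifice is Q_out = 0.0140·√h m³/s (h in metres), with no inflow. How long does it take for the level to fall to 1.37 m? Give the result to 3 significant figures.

857 s

A dh/dt = −Q_out = −0.0140 √h.
Separate and integrate: 2(√h − √h₀) = −(0.0140/A) t.
t = 2A(√h₀ − √h)/0.0140 = 2·6.61·(√4.32 − √1.37)/0.0140
  = 13.220 × (2.0785 − 1.1705) / 0.0140 = 857.40 s.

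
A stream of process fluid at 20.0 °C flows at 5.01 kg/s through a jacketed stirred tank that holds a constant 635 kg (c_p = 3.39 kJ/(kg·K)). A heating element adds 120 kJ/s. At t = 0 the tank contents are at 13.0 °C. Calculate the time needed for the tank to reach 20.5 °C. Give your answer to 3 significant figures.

Unsteady energy balance on the tank contents: M c_p dT/dt = ṁ c_p (T_in − T) + 120.
τ = M/ṁ = 126.75 s; T_ss = T_in + Q̇/(ṁ c_p) = 27.066 °C.
T(t) = T_ss + (T₀ − T_ss) e^(−t/τ). Set T = 20.5:
e^(−t/τ) = (20.5 − 27.066)/(13.0 − 27.066) = 0.46678
t = −126.75 · ln(0.46678) = 96.568 s.

96.6 s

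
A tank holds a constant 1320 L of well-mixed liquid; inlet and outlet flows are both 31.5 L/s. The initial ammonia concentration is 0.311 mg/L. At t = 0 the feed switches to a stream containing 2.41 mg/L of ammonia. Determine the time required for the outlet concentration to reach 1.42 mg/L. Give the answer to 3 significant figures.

Mass balance on the solute (V constant): V dC/dt = Q(C_in − C), so τ = V/Q = 41.905 s.
C(t) = C_in + (C₀ − C_in) e^(−t/τ). Set C = 1.42 and solve for t:
e^(−t/τ) = (C − C_in)/(C₀ − C_in) = (1.42 − 2.41)/(0.311 − 2.41) = 0.47165
t = −τ ln(…) = 41.905 × 0.75151 = 31.492 s.

31.5 s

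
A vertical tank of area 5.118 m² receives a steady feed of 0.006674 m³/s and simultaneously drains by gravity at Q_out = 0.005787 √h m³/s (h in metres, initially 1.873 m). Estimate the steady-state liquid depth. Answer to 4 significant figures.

Level balance: A dh/dt = 0.006674 − 0.005787 √h. Setting dh/dt = 0:
Q_in = 0.005787 √h_ss ⇒ √h_ss = 0.006674/0.005787 = 1.15327.
h_ss = 1.15327² = 1.33004 m. (Since h₀ = 1.873 m > h_ss, the level will fall toward this value.)

1.330 m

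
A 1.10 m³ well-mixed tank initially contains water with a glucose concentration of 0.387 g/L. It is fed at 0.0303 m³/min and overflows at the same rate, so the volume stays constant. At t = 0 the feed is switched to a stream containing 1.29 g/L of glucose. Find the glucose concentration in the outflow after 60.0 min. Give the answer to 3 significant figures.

Accumulation = in − out for the solute gives V dC/dt = Q(C_in − C).
Time constant τ = V/Q = 1.10/0.0303 = 36.304 min.
C approaches C_in exponentially: C(t) = C_in + (C₀ − C_in) e^(−t/τ).
C(60.0) = 1.29 + (0.387 − 1.29)·e^(−60.0/36.304) = 1.29 + (-0.90300)·0.19153 = 1.1171 g/L.

1.12 g/L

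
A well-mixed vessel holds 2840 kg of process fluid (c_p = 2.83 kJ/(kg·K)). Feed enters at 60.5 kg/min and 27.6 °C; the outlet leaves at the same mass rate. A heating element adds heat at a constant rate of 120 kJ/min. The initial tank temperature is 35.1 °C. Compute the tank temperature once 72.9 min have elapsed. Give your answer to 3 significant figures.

M c_p dT/dt = ṁ c_p (T_in − T) + Q̇.
Rearrange: dT/dt = (T_ss − T)/τ with τ = M/ṁ = 46.942 min and T_ss = T_in + Q̇/(ṁ c_p) = 28.301 °C.
Solution: T(t) = T_ss + (T₀ − T_ss) e^(−t/τ).
T(72.9) = 28.301 + (6.7991)·e^(−72.9/46.942) = 28.301 + (6.7991)·0.21162 = 29.740 °C.

29.7 °C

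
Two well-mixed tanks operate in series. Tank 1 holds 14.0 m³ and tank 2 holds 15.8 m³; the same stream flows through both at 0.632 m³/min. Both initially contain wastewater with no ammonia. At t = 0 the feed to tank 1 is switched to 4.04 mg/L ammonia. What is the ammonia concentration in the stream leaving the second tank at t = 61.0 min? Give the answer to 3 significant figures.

2.95 mg/L

Each tank obeys Vᵢ dCᵢ/dt = Q(Cᵢ₋₁ − Cᵢ), so τᵢ = Vᵢ/Q.
τ₁ = 14.0/0.632 = 22.152 min; τ₂ = 15.8/0.632 = 25.000 min.
Solving the cascade with C₁(0)=C₂(0)=0 gives C₂(t) = C_in[1 − (τ₁ e^(−t/τ₁) − τ₂ e^(−t/τ₂))/(τ₁ − τ₂)].
At t = 61.0: e^(−t/τ₁) = 0.063691, e^(−t/τ₂) = 0.087161.
C₂ = 4.04·[1 − (22.152·0.063691 − 25.000·0.087161)/(-2.8481)] = 4.04·0.73029 = 2.9504 mg/L.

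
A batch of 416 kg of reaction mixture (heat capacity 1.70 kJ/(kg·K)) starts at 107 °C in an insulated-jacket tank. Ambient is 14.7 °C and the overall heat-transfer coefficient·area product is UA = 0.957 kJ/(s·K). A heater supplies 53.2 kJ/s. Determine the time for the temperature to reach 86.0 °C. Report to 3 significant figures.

627 s

Heat balance on the well-mixed liquid: M c_p dT/dt = −UA(T − T_amb) + Q̇.
τ = M c_p/UA = 738.98 s; T_ss = T_amb + Q̇/UA = 14.7 + 53.2/0.957 = 70.290 °C.
T(t) = T_ss + (T₀ − T_ss)e^(−t/τ); set T = 86.0:
t = −τ ln[(T − T_ss)/(T₀ − T_ss)] = −738.98 · ln(0.42794) = 627.22 s.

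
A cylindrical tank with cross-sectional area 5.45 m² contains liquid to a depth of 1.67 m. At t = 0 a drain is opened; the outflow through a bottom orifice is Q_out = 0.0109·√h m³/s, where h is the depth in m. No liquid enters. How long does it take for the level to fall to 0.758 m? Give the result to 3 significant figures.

422 s

Accumulation of liquid (constant cross-section A): A dh/dt = −0.0109 √h.
Separate and integrate: 2(√h − √h₀) = −(0.0109/A) t.
t = 2A(√h₀ − √h)/0.0109 = 2·5.45·(√1.67 − √0.758)/0.0109
  = 10.900 × (1.2923 − 0.87063) / 0.0109 = 421.65 s.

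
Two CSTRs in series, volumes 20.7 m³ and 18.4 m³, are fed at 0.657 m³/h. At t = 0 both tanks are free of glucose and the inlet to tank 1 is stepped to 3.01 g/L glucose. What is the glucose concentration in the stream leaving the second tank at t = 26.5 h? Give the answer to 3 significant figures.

Each tank obeys Vᵢ dCᵢ/dt = Q(Cᵢ₋₁ − Cᵢ), so τᵢ = Vᵢ/Q.
τ₁ = 20.7/0.657 = 31.507 h; τ₂ = 18.4/0.657 = 28.006 h.
Solving the cascade with C₁(0)=C₂(0)=0 gives C₂(t) = C_in[1 − (τ₁ e^(−t/τ₁) − τ₂ e^(−t/τ₂))/(τ₁ − τ₂)].
At t = 26.5: e^(−t/τ₁) = 0.43124, e^(−t/τ₂) = 0.38820.
C₂ = 3.01·[1 − (31.507·0.43124 − 28.006·0.38820)/(3.5008)] = 3.01·0.22446 = 0.67563 g/L.

0.676 g/L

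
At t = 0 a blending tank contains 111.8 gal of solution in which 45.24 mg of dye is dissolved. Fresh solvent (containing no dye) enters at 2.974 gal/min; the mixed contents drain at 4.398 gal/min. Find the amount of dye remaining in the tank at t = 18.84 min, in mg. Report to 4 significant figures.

19.39 mg

Let m(t) be the amount of dye. Volume: V(t) = V₀ + (Q_in − Q_out) t = 111.8 − 1.42400 t; V(18.84) = 84.9718 gal.
Solute balance: dm/dt = 0 − Q_out C = −Q_out m/V(t).
Separate: dm/m = −Q_out dt/V(t) ⇒ ln(m/m₀) = −(Q_out/(Q_in−Q_out)) ln(V/V₀).
m = m₀ (V₀/V)^(Q_out/(Q_in−Q_out)) = 45.24 × (111.8/84.9718)^(-3.08848) = 19.3855 mg.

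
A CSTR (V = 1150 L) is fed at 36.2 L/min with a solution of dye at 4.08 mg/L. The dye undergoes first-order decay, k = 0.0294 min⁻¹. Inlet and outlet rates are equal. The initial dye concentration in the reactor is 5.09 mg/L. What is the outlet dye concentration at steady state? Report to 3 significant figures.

V dC/dt = Q(C_in − C) − k V C.
At steady state: 0 = Q C_in − (Q + kV) C_ss, so C_ss = Q C_in/(Q + kV).
C_ss = 36.2·4.08/(36.2 + 0.0294·1150) = 147.70/70.010 = 2.1096 mg/L.

2.11 mg/L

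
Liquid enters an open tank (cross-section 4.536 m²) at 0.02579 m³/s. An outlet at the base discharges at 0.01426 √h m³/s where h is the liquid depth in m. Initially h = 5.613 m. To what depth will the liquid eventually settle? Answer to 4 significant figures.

3.271 m

Mass balance (ρ constant): A dh/dt = Q_in − 0.01426 √h. At steady state dh/dt = 0:
Q_in = 0.01426 √h_ss ⇒ √h_ss = 0.02579/0.01426 = 1.80856.
h_ss = 1.80856² = 3.27087 m. (Since h₀ = 5.613 m > h_ss, the level will fall toward this value.)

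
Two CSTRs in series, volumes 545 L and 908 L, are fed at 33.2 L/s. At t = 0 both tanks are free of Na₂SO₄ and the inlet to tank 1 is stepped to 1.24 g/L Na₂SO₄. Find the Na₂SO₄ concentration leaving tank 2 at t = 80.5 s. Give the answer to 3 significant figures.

Each tank obeys Vᵢ dCᵢ/dt = Q(Cᵢ₋₁ − Cᵢ), so τᵢ = Vᵢ/Q.
τ₁ = 545/33.2 = 16.416 s; τ₂ = 908/33.2 = 27.349 s.
Solving the cascade with C₁(0)=C₂(0)=0 gives C₂(t) = C_in[1 − (τ₁ e^(−t/τ₁) − τ₂ e^(−t/τ₂))/(τ₁ − τ₂)].
At t = 80.5: e^(−t/τ₁) = 0.0074179, e^(−t/τ₂) = 0.052687.
C₂ = 1.24·[1 − (16.416·0.0074179 − 27.349·0.052687)/(-10.934)] = 1.24·0.87935 = 1.0904 g/L.

1.09 g/L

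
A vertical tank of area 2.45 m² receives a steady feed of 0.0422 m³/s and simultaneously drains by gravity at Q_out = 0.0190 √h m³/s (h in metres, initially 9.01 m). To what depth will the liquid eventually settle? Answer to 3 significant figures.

4.93 m

Level balance: A dh/dt = 0.0422 − 0.0190 √h. Setting dh/dt = 0:
Q_in = 0.0190 √h_ss ⇒ √h_ss = 0.0422/0.0190 = 2.2211.
h_ss = 2.2211² = 4.9331 m. (Since h₀ = 9.01 m > h_ss, the level will fall toward this value.)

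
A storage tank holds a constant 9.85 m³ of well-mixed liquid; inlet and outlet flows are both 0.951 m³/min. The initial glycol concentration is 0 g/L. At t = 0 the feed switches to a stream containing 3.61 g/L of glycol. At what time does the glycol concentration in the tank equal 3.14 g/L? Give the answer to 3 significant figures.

21.1 min

Mass balance on the solute (V constant): V dC/dt = Q(C_in − C), so τ = V/Q = 10.358 min.
C(t) = C_in + (C₀ − C_in) e^(−t/τ). Set C = 3.14 and solve for t:
e^(−t/τ) = (C − C_in)/(C₀ − C_in) = (3.14 − 3.61)/(0 − 3.61) = 0.13019
t = −τ ln(…) = 10.358 × 2.0387 = 21.116 min.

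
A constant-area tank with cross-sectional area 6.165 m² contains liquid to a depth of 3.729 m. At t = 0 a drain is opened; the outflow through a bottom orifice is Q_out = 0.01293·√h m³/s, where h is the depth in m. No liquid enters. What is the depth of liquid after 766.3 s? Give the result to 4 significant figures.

1.271 m

Mass balance (ρ constant): A dh/dt = −0.01293 √h.
∫ h^(−1/2) dh = −(0.01293/A) ∫ dt, giving 2√h = 2√h₀ − (0.01293/A) t.
√h = √3.729 − 0.01293·766.3/(2·6.165) = 1.93106 − 0.803590 = 1.12747.
h = 1.12747² = 1.27119 m.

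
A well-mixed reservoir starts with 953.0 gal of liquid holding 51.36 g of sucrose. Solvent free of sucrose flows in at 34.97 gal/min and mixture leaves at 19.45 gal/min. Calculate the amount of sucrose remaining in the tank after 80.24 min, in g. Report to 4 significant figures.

Let m(t) be the amount of sucrose. Volume: V(t) = V₀ + (Q_in − Q_out) t = 953.0 + 15.5200 t; V(80.24) = 2198.32 gal.
No sucrose enters, so dm/dt = −Q_out · (m/V).
dm/m = −Q_out dt/(V₀ + 15.5200 t); integrating gives ln(m/m₀) = −(Q_out/(Q_in−Q_out)) ln(V/V₀).
m = m₀ (V₀/V)^(Q_out/(Q_in−Q_out)) = 51.36 × (953.0/2198.32)^(1.25322) = 18.0180 g.

18.02 g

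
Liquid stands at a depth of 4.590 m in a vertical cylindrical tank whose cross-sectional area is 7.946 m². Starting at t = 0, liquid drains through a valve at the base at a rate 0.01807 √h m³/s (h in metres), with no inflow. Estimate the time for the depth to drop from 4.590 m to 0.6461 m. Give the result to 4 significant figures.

1177 s

With no inflow, A dh/dt = −0.01807 √h.
This is separable: 2 d(√h)/dt = −0.01807/A, so √h = √h₀ − (0.01807/(2A)) t.
t = 2A(√h₀ − √h)/0.01807 = 2·7.946·(√4.590 − √0.6461)/0.01807
  = 15.8920 × (2.14243 − 0.803803) / 0.01807 = 1177.28 s.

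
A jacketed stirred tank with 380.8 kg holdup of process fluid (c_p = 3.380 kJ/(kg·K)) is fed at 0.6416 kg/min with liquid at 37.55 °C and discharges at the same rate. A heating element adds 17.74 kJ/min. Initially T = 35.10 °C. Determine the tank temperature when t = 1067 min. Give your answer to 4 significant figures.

43.97 °C

First-law balance (no shaft work): M c_p dT/dt = ṁ c_p (T_in − T) + 17.74.
Rearrange: dT/dt = (T_ss − T)/τ with τ = M/ṁ = 593.516 min and T_ss = T_in + Q̇/(ṁ c_p) = 45.7304 °C.
Solution: T(t) = T_ss + (T₀ − T_ss) e^(−t/τ).
T(1067) = 45.7304 + (-10.6304)·e^(−1067/593.516) = 45.7304 + (-10.6304)·0.165669 = 43.9692 °C.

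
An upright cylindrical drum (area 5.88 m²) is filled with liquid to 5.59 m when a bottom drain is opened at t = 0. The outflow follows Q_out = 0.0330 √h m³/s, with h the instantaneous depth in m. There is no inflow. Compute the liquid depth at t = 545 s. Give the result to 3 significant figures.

0.697 m

Mass balance (ρ constant): A dh/dt = −0.0330 √h.
Separate and integrate: 2(√h − √h₀) = −(0.0330/A) t.
√h = √5.59 − 0.0330·545/(2·5.88) = 2.3643 − 1.5293 = 0.83498.
h = 0.83498² = 0.69719 m.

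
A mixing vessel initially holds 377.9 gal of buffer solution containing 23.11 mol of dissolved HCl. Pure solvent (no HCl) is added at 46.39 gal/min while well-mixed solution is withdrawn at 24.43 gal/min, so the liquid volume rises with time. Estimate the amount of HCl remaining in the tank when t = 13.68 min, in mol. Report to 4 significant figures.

12.06 mol

Total volume: dV/dt = Q_in − Q_out = 21.9600 gal/min, so V(t) = 377.9 + 21.9600 t and V(13.68) = 678.313 gal.
Species balance (pure solvent in): dm/dt = −Q_out · m/V(t).
Separate: dm/m = −Q_out dt/V(t) ⇒ ln(m/m₀) = −(Q_out/(Q_in−Q_out)) ln(V/V₀).
m = m₀ (V₀/V)^(Q_out/(Q_in−Q_out)) = 23.11 × (377.9/678.313)^(1.11248) = 12.0551 mol.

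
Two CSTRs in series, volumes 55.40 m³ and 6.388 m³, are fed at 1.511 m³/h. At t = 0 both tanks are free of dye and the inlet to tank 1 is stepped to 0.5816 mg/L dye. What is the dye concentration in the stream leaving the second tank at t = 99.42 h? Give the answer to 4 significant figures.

0.5379 mg/L

Species balance on tank i: dCᵢ/dt = (Cᵢ₋₁ − Cᵢ)/τᵢ with τᵢ = Vᵢ/Q.
τ₁ = 55.40/1.511 = 36.6645 h; τ₂ = 6.388/1.511 = 4.22766 h.
Tank 1: C₁ = C_in(1 − e^(−t/τ₁)). Tank 2 (τ₁ ≠ τ₂): C₂ = C_in[1 − (τ₁ e^(−t/τ₁) − τ₂ e^(−t/τ₂))/(τ₁ − τ₂)].
At t = 99.42: e^(−t/τ₁) = 0.0664293, e^(−t/τ₂) = 6.12208e-11.
C₂ = 0.5816·[1 − (36.6645·0.0664293 − 4.22766·6.12208e-11)/(32.4368)] = 0.5816·0.924913 = 0.537929 mg/L.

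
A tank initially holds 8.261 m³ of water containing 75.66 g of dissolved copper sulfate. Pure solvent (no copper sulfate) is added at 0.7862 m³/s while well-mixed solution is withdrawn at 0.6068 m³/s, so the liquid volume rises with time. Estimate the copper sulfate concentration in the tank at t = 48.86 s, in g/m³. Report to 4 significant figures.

Total volume: dV/dt = Q_in − Q_out = 0.179400 m³/s, so V(t) = 8.261 + 0.179400 t and V(48.86) = 17.0265 m³.
No copper sulfate enters, so dm/dt = −Q_out · (m/V).
dm/m = −Q_out dt/(V₀ + 0.179400 t); integrating gives ln(m/m₀) = −(Q_out/(Q_in−Q_out)) ln(V/V₀).
m = m₀ (V₀/V)^(Q_out/(Q_in−Q_out)) = 75.66 × (8.261/17.0265)^(3.38239) = 6.55367 g.
C = m/V = 6.55367/17.0265 = 0.384911 g/m³.

0.3849 g/m³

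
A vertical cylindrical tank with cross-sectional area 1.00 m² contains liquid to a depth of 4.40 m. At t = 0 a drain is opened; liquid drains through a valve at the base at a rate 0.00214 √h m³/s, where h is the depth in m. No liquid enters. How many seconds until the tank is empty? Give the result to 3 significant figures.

A dh/dt = −Q_out = −0.00214 √h.
This is separable: 2 d(√h)/dt = −0.00214/A, so √h = √h₀ − (0.00214/(2A)) t.
Tank is empty when √h = 0: t_empty = 2A√h₀/0.00214.
t_empty = 2·1.00·√4.40/0.00214 = 2.0000·2.0976/0.00214 = 1960.4 s.

1960 s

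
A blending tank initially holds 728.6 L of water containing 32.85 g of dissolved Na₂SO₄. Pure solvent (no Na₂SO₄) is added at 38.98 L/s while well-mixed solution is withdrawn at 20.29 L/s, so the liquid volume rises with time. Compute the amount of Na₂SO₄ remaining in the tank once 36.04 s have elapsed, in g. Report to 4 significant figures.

Let m(t) be the amount of Na₂SO₄. Volume: V(t) = V₀ + (Q_in − Q_out) t = 728.6 + 18.6900 t; V(36.04) = 1402.19 L.
No Na₂SO₄ enters, so dm/dt = −Q_out · (m/V).
dm/m = −Q_out dt/(V₀ + 18.6900 t); integrating gives ln(m/m₀) = −(Q_out/(Q_in−Q_out)) ln(V/V₀).
m = m₀ (V₀/V)^(Q_out/(Q_in−Q_out)) = 32.85 × (728.6/1402.19)^(1.08561) = 16.1391 g.

16.14 g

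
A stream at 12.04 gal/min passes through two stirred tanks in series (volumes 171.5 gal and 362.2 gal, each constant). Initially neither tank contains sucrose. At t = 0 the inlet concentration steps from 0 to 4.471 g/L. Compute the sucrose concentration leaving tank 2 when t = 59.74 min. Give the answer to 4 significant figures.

3.366 g/L

Species balance on tank i: dCᵢ/dt = (Cᵢ₋₁ − Cᵢ)/τᵢ with τᵢ = Vᵢ/Q.
τ₁ = 171.5/12.04 = 14.2442 min; τ₂ = 362.2/12.04 = 30.0831 min.
Solving the cascade with C₁(0)=C₂(0)=0 gives C₂(t) = C_in[1 − (τ₁ e^(−t/τ₁) − τ₂ e^(−t/τ₂))/(τ₁ − τ₂)].
At t = 59.74: e^(−t/τ₁) = 0.0150859, e^(−t/τ₂) = 0.137266.
C₂ = 4.471·[1 − (14.2442·0.0150859 − 30.0831·0.137266)/(-15.8389)] = 4.471·0.752855 = 3.36602 g/L.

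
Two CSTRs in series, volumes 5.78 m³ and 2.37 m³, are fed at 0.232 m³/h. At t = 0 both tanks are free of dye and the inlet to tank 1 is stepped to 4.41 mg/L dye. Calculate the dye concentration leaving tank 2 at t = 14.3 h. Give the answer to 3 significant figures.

0.955 mg/L

Species balance on tank i: dCᵢ/dt = (Cᵢ₋₁ − Cᵢ)/τᵢ with τᵢ = Vᵢ/Q.
τ₁ = 5.78/0.232 = 24.914 h; τ₂ = 2.37/0.232 = 10.216 h.
Tank 1: C₁ = C_in(1 − e^(−t/τ₁)). Tank 2 (τ₁ ≠ τ₂): C₂ = C_in[1 − (τ₁ e^(−t/τ₁) − τ₂ e^(−t/τ₂))/(τ₁ − τ₂)].
At t = 14.3: e^(−t/τ₁) = 0.56328, e^(−t/τ₂) = 0.24664.
C₂ = 4.41·[1 − (24.914·0.56328 − 10.216·0.24664)/(14.698)] = 4.41·0.21665 = 0.95543 mg/L.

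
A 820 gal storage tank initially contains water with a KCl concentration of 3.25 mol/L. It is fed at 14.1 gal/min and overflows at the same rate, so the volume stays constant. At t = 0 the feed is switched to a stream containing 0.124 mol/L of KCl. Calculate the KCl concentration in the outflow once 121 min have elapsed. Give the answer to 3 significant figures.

0.514 mol/L

Transient balance on the dissolved component: V dC/dt = Q(C_in − C).
So dC/dt = (C_in − C)/τ with τ = V/Q = 820/14.1 = 58.156 min.
Integrating: C(t) = C_in + (C₀ − C_in) e^(−t/τ).
C(121) = 0.124 + (3.25 − 0.124)·e^(−121/58.156) = 0.124 + (3.1260)·0.12485 = 0.51429 mol/L.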